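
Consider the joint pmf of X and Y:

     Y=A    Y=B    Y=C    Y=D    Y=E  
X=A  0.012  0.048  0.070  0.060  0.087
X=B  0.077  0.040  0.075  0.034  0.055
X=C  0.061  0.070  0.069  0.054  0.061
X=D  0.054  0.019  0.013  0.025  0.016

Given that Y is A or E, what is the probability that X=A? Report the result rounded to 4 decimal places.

0.2340

P(Y=A) = 0.012 + 0.077 + 0.061 + 0.054 = 0.204.
P(Y=E) = 0.087 + 0.055 + 0.061 + 0.016 = 0.219.
P(Y ∈ {A, E}) = 0.204 + 0.219 = 0.423; P(X=A, Y ∈ {A, E}) = 0.012 + 0.087 = 0.099.
P(X=A | Y ∈ {A, E}) = 0.099/0.423 = 0.2340.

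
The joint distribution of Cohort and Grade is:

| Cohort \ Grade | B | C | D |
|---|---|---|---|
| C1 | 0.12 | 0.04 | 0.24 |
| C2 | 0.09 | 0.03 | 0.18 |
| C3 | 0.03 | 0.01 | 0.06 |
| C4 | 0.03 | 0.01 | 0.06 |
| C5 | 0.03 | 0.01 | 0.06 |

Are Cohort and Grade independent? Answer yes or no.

yes

Every cell satisfies P(Cohort,Grade) = P(Cohort)·P(Grade). For instance P(Cohort=C5) = 0.10, P(Grade=B) = 0.30, and 0.10×0.30 = 0.03 matches the joint entry. So Cohort and Grade are independent.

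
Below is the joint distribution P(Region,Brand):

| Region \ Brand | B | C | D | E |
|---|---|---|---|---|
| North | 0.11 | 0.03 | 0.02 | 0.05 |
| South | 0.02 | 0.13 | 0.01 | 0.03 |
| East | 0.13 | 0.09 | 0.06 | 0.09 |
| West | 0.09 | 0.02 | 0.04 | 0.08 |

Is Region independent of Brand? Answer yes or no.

no

P(Region=South) = 0.19 and P(Brand=C) = 0.27, so their product is 0.0513, but P(Region=South, Brand=C) = 0.13. Since these differ, Region and Brand are not independent.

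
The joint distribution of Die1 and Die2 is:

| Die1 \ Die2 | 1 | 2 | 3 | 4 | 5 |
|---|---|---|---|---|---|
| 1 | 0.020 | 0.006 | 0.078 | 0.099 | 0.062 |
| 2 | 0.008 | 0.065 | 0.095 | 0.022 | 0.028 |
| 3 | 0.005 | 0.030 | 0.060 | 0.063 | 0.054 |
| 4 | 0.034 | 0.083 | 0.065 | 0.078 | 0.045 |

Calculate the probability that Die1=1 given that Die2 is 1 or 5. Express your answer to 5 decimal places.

0.32031

P(Die2=1) = 0.020 + 0.008 + 0.005 + 0.034 = 0.067.
P(Die2=5) = 0.062 + 0.028 + 0.054 + 0.045 = 0.189.
P(Die2 ∈ {1, 5}) = 0.067 + 0.189 = 0.256; P(Die1=1, Die2 ∈ {1, 5}) = 0.020 + 0.062 = 0.082.
P(Die1=1 | Die2 ∈ {1, 5}) = 0.082/0.256 = 0.32031.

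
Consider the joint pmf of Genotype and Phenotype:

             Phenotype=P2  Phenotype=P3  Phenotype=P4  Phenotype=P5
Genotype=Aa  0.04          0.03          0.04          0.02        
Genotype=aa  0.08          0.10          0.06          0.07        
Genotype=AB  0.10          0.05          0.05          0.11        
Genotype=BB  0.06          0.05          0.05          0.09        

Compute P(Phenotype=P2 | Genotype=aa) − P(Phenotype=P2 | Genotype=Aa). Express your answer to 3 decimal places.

P(Genotype=aa) = 0.08 + 0.10 + 0.06 + 0.07 = 0.31; P(Phenotype=P2 | Genotype=aa) = 0.08/0.31 = 0.2581.
P(Genotype=Aa) = 0.04 + 0.03 + 0.04 + 0.02 = 0.13; P(Phenotype=P2 | Genotype=Aa) = 0.04/0.13 = 0.3077.
Difference = -0.050.

-0.050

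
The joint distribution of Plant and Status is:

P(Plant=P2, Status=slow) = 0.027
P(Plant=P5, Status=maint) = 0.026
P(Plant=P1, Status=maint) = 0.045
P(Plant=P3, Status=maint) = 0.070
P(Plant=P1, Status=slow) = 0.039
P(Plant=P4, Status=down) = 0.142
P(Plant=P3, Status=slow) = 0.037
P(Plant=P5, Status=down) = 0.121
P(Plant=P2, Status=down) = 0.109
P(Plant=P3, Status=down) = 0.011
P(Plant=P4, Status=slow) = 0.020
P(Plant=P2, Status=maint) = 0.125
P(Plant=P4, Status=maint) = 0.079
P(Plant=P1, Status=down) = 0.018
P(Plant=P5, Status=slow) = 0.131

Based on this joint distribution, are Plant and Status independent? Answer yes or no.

P(Plant=P5) = 0.278 and P(Status=maint) = 0.345, so their product is 0.09591, but P(Plant=P5, Status=maint) = 0.026. Since these differ, Plant and Status are not independent.

no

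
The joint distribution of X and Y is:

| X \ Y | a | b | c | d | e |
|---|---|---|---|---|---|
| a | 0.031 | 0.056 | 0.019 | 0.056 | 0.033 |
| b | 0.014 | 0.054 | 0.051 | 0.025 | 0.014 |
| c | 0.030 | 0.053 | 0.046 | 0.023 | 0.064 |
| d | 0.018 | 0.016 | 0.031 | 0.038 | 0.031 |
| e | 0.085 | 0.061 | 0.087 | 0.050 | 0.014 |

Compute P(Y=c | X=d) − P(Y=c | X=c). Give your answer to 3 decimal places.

0.018

P(X=d) = 0.018 + 0.016 + 0.031 + 0.038 + 0.031 = 0.134; P(Y=c | X=d) = 0.031/0.134 = 0.2313.
P(X=c) = 0.030 + 0.053 + 0.046 + 0.023 + 0.064 = 0.216; P(Y=c | X=c) = 0.046/0.216 = 0.2130.
Difference = 0.018.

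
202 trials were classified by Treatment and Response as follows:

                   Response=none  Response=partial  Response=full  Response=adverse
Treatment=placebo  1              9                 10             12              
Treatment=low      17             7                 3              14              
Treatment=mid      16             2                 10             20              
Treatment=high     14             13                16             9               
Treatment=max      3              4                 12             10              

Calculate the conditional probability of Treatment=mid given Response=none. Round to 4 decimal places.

Total with Response=none: 1 + 17 + 16 + 14 + 3 = 51.
P(Treatment=mid | Response=none) = 16/51 = 0.3137.

0.3137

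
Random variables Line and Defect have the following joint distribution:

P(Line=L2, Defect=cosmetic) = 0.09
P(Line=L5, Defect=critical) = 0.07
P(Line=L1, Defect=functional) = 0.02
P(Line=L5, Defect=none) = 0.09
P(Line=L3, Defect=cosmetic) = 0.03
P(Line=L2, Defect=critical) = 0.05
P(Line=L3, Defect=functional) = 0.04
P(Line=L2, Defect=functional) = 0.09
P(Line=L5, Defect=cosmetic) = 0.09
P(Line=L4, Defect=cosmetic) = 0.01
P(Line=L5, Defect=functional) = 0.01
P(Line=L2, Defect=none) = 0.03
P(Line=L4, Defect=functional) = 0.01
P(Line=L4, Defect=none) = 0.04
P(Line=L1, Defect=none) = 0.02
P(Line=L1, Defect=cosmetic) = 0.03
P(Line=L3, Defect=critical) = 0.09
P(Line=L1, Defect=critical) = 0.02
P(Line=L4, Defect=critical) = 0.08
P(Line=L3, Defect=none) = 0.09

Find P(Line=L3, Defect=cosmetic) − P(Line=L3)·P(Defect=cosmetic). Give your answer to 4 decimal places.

-0.0325

P(Line=L3) = 0.09 + 0.03 + 0.04 + 0.09 = 0.25.
P(Defect=cosmetic) = 0.03 + 0.09 + 0.03 + 0.01 + 0.09 = 0.25.
P(Line=L3, Defect=cosmetic) − P(Line=L3)P(Defect=cosmetic) = 0.03 − 0.25×0.25 = -0.0325.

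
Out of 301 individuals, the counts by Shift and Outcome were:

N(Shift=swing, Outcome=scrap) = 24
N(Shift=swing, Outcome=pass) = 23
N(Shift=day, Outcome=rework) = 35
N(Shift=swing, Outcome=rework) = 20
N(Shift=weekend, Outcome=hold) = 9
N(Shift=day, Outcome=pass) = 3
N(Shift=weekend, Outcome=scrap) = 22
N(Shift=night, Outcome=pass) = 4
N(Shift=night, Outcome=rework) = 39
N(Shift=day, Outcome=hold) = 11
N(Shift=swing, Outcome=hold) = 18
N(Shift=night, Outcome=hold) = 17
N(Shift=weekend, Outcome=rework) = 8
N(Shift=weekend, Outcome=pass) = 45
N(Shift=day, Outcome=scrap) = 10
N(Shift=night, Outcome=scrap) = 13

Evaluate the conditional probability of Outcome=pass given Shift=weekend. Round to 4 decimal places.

0.5357

Total with Shift=weekend: 45 + 8 + 22 + 9 = 84.
P(Outcome=pass | Shift=weekend) = 45/84 = 0.5357.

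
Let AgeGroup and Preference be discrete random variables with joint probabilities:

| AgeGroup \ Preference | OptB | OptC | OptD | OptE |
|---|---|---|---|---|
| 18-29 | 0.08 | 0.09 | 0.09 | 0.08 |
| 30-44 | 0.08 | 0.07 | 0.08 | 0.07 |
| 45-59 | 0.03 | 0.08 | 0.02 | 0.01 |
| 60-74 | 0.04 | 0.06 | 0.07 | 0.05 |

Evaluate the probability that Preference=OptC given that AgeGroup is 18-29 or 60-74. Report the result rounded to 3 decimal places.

P(AgeGroup=18-29) = 0.08 + 0.09 + 0.09 + 0.08 = 0.34.
P(AgeGroup=60-74) = 0.04 + 0.06 + 0.07 + 0.05 = 0.22.
P(AgeGroup ∈ {18-29, 60-74}) = 0.34 + 0.22 = 0.56; P(Preference=OptC, AgeGroup ∈ {18-29, 60-74}) = 0.09 + 0.06 = 0.15.
P(Preference=OptC | AgeGroup ∈ {18-29, 60-74}) = 0.15/0.56 = 0.268.

0.268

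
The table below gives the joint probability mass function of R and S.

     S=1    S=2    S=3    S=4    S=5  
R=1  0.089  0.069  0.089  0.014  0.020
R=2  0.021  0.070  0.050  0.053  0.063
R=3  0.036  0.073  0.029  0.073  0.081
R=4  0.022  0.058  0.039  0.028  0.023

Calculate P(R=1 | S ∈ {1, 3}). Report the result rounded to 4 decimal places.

0.4747

P(S=1) = 0.089 + 0.021 + 0.036 + 0.022 = 0.168.
P(S=3) = 0.089 + 0.050 + 0.029 + 0.039 = 0.207.
P(S ∈ {1, 3}) = 0.168 + 0.207 = 0.375; P(R=1, S ∈ {1, 3}) = 0.089 + 0.089 = 0.178.
P(R=1 | S ∈ {1, 3}) = 0.178/0.375 = 0.4747.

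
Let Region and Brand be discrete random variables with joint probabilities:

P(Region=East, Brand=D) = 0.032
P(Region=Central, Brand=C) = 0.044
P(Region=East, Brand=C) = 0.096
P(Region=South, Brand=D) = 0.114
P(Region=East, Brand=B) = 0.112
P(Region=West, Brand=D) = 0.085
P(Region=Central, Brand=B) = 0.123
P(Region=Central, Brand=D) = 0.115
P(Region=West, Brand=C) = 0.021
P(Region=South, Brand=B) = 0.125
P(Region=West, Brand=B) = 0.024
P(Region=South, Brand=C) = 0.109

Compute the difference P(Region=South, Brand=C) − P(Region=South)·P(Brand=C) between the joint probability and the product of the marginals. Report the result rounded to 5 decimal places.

0.01504

P(Region=South) = 0.125 + 0.109 + 0.114 = 0.348.
P(Brand=C) = 0.109 + 0.096 + 0.021 + 0.044 = 0.270.
P(Region=South, Brand=C) − P(Region=South)P(Brand=C) = 0.109 − 0.348×0.270 = 0.01504.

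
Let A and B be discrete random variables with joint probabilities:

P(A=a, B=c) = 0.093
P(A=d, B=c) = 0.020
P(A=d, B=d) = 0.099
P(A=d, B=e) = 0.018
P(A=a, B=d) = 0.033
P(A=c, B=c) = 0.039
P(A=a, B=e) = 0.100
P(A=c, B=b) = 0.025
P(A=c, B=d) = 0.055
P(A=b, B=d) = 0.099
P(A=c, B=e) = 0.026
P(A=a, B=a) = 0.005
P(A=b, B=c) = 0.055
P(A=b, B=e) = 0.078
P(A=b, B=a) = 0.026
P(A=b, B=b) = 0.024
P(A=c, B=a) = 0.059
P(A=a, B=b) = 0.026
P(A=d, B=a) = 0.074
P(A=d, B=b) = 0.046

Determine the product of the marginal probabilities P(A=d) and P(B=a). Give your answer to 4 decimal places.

P(A=d) = 0.074 + 0.046 + 0.020 + 0.099 + 0.018 = 0.257.
P(B=a) = 0.005 + 0.026 + 0.059 + 0.074 = 0.164.
Product: 0.257 × 0.164 = 0.0421.

0.0421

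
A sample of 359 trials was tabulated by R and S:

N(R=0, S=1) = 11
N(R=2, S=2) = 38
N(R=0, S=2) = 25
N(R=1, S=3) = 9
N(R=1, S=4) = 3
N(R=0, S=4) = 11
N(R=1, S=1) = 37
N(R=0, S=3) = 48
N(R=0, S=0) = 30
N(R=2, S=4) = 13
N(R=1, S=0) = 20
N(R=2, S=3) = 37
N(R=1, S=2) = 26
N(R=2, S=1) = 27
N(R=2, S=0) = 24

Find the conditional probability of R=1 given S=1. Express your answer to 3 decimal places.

0.493

Total with S=1: 11 + 37 + 27 = 75.
P(R=1 | S=1) = 37/75 = 0.493.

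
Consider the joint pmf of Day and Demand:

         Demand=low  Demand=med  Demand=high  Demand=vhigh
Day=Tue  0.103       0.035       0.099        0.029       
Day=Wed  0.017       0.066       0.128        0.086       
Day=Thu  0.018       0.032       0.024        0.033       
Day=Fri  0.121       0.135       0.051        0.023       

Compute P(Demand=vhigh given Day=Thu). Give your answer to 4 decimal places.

0.3084

P(Day=Thu) = 0.018 + 0.032 + 0.024 + 0.033 = 0.107.
P(Demand=vhigh | Day=Thu) = 0.033/0.107 = 0.3084.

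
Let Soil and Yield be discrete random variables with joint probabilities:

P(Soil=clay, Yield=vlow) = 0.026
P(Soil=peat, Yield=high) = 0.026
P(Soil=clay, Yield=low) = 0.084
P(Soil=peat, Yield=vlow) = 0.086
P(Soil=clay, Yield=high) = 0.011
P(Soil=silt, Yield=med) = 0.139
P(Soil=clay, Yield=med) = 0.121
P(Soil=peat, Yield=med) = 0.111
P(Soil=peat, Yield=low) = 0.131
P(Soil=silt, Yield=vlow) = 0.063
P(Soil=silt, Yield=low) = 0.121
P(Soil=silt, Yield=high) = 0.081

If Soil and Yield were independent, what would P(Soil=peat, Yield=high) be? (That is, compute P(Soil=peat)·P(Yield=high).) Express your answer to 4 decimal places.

P(Soil=peat) = 0.086 + 0.131 + 0.111 + 0.026 = 0.354.
P(Yield=high) = 0.011 + 0.081 + 0.026 = 0.118.
Product: 0.354 × 0.118 = 0.0418.

0.0418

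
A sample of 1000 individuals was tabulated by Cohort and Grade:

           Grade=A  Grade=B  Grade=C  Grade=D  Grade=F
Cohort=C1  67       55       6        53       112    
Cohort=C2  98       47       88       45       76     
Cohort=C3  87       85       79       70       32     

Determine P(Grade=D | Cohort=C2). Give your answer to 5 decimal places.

0.12712

Total with Cohort=C2: 98 + 47 + 88 + 45 + 76 = 354.
P(Grade=D | Cohort=C2) = 45/354 = 0.12712.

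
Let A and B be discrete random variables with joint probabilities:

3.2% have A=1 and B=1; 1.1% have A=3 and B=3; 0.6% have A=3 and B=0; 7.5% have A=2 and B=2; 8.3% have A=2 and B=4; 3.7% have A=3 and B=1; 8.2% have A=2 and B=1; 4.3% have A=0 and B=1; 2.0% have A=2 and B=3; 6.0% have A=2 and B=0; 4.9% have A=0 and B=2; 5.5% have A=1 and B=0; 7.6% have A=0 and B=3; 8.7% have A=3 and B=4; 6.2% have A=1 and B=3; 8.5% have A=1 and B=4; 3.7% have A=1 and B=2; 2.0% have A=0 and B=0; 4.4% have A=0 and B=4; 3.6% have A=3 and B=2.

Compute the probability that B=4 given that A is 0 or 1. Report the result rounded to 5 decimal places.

P(A=0) = 0.020 + 0.043 + 0.049 + 0.076 + 0.044 = 0.232.
P(A=1) = 0.055 + 0.032 + 0.037 + 0.062 + 0.085 = 0.271.
P(A ∈ {0, 1}) = 0.232 + 0.271 = 0.503; P(B=4, A ∈ {0, 1}) = 0.044 + 0.085 = 0.129.
P(B=4 | A ∈ {0, 1}) = 0.129/0.503 = 0.25646.

0.25646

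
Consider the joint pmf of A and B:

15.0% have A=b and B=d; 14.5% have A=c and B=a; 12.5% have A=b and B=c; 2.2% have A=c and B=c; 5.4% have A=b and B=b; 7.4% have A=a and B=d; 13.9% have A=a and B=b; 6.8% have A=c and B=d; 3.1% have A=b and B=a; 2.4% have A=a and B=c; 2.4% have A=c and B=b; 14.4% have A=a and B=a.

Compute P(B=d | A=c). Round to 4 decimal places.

0.2625

P(A=c) = 0.145 + 0.024 + 0.022 + 0.068 = 0.259.
P(B=d | A=c) = 0.068/0.259 = 0.2625.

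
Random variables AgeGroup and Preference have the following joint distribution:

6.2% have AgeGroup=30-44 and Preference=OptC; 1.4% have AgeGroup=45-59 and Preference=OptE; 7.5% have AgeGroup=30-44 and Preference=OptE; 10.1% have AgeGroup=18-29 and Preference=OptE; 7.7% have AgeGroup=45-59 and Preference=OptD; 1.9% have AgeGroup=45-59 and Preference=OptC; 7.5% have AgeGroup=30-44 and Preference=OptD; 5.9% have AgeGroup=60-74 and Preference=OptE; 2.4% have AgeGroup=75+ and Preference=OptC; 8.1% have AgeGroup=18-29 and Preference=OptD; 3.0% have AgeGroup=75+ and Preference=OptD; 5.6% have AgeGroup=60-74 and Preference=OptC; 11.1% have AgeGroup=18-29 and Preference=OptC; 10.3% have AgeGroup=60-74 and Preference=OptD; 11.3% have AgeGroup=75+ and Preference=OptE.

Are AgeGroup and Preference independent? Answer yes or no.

P(AgeGroup=75+) = 0.167 and P(Preference=OptE) = 0.362, so their product is 0.06045, but P(AgeGroup=75+, Preference=OptE) = 0.113. Since these differ, AgeGroup and Preference are not independent.

no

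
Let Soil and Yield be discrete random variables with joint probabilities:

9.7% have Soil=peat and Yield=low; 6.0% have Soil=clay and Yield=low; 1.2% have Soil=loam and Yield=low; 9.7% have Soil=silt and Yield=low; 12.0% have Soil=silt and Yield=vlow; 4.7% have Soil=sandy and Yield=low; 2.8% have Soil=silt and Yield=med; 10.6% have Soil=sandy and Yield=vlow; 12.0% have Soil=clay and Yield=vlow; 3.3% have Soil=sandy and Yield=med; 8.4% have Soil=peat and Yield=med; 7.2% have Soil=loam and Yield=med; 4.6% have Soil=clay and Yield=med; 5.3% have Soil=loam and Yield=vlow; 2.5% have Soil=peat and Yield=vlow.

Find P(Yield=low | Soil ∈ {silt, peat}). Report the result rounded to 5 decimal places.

0.43016

P(Soil=silt) = 0.120 + 0.097 + 0.028 = 0.245.
P(Soil=peat) = 0.025 + 0.097 + 0.084 = 0.206.
P(Soil ∈ {silt, peat}) = 0.245 + 0.206 = 0.451; P(Yield=low, Soil ∈ {silt, peat}) = 0.097 + 0.097 = 0.194.
P(Yield=low | Soil ∈ {silt, peat}) = 0.194/0.451 = 0.43016.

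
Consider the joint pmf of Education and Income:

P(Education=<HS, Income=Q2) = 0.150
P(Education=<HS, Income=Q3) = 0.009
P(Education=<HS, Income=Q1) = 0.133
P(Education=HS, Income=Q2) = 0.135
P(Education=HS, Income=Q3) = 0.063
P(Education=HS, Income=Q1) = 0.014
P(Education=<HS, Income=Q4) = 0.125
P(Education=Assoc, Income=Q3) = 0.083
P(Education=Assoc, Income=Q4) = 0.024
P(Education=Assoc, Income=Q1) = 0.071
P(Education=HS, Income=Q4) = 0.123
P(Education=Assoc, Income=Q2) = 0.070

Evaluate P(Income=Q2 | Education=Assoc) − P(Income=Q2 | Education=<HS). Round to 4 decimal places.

-0.0775

P(Education=Assoc) = 0.071 + 0.070 + 0.083 + 0.024 = 0.248; P(Income=Q2 | Education=Assoc) = 0.070/0.248 = 0.28226.
P(Education=<HS) = 0.133 + 0.150 + 0.009 + 0.125 = 0.417; P(Income=Q2 | Education=<HS) = 0.150/0.417 = 0.35971.
Difference = -0.0775.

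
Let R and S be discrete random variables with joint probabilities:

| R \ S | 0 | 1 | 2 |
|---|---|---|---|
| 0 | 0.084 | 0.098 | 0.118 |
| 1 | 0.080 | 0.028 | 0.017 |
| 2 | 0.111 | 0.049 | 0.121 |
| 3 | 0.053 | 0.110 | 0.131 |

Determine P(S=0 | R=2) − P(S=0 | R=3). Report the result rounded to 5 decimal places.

P(R=2) = 0.111 + 0.049 + 0.121 = 0.281; P(S=0 | R=2) = 0.111/0.281 = 0.395018.
P(R=3) = 0.053 + 0.110 + 0.131 = 0.294; P(S=0 | R=3) = 0.053/0.294 = 0.180272.
Difference = 0.21475.

0.21475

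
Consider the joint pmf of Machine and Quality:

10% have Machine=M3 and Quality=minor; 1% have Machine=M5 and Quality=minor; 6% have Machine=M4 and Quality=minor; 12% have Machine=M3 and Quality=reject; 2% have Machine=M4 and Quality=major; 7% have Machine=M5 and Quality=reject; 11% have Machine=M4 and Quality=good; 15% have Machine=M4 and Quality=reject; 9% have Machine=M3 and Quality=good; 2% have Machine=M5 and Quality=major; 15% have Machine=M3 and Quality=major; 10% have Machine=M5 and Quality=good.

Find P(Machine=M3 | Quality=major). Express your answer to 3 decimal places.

P(Quality=major) = 0.15 + 0.02 + 0.02 = 0.19.
P(Machine=M3 | Quality=major) = 0.15/0.19 = 0.789.

0.789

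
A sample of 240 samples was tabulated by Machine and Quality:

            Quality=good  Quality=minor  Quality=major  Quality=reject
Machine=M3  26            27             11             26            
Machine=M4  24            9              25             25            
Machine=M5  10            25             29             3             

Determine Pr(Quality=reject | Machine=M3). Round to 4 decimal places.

Total with Machine=M3: 26 + 27 + 11 + 26 = 90.
P(Quality=reject | Machine=M3) = 26/90 = 0.2889.

0.2889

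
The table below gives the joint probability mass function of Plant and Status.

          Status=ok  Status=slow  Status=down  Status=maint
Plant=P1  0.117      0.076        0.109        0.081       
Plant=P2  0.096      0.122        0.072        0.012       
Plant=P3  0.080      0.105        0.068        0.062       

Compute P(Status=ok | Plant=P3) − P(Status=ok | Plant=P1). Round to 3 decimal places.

P(Plant=P3) = 0.080 + 0.105 + 0.068 + 0.062 = 0.315; P(Status=ok | Plant=P3) = 0.080/0.315 = 0.2540.
P(Plant=P1) = 0.117 + 0.076 + 0.109 + 0.081 = 0.383; P(Status=ok | Plant=P1) = 0.117/0.383 = 0.3055.
Difference = -0.052.

-0.052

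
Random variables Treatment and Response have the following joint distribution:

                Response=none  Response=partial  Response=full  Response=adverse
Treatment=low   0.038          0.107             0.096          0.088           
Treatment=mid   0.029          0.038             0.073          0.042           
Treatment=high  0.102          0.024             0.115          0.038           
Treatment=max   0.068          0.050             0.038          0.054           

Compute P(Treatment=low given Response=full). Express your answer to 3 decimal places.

P(Response=full) = 0.096 + 0.073 + 0.115 + 0.038 = 0.322.
P(Treatment=low | Response=full) = 0.096/0.322 = 0.298.

0.298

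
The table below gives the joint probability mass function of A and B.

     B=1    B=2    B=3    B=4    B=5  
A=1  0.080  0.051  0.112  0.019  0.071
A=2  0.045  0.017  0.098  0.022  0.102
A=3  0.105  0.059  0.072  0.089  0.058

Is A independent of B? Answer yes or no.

no

P(A=3) = 0.383 and P(B=4) = 0.130, so their product is 0.04979, but P(A=3, B=4) = 0.089. Since these differ, A and B are not independent.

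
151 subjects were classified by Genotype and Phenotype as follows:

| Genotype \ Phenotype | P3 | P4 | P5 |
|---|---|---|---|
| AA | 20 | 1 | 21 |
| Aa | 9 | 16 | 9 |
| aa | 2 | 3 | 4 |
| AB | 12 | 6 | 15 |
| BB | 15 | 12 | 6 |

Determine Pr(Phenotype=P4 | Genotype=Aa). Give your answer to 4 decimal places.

0.4706

Total with Genotype=Aa: 9 + 16 + 9 = 34.
P(Phenotype=P4 | Genotype=Aa) = 16/34 = 0.4706.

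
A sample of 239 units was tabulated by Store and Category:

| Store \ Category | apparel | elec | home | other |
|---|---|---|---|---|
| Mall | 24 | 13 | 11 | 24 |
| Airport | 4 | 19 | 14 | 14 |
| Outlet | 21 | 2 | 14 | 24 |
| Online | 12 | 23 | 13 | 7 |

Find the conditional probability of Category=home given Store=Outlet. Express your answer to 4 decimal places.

0.2295

Total with Store=Outlet: 21 + 2 + 14 + 24 = 61.
P(Category=home | Store=Outlet) = 14/61 = 0.2295.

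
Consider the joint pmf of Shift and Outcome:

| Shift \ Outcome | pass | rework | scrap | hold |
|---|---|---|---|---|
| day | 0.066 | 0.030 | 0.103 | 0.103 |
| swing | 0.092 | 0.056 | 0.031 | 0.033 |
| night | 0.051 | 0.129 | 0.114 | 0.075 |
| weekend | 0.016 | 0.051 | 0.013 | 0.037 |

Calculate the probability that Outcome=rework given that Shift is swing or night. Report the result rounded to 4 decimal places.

P(Shift=swing) = 0.092 + 0.056 + 0.031 + 0.033 = 0.212.
P(Shift=night) = 0.051 + 0.129 + 0.114 + 0.075 = 0.369.
P(Shift ∈ {swing, night}) = 0.212 + 0.369 = 0.581; P(Outcome=rework, Shift ∈ {swing, night}) = 0.056 + 0.129 = 0.185.
P(Outcome=rework | Shift ∈ {swing, night}) = 0.185/0.581 = 0.3184.

0.3184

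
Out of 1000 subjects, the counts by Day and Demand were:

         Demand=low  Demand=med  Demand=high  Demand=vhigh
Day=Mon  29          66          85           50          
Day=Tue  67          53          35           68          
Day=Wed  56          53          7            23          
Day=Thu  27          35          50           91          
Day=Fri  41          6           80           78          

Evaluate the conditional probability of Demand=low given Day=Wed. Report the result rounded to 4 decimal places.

0.4029

Total with Day=Wed: 56 + 53 + 7 + 23 = 139.
P(Demand=low | Day=Wed) = 56/139 = 0.4029.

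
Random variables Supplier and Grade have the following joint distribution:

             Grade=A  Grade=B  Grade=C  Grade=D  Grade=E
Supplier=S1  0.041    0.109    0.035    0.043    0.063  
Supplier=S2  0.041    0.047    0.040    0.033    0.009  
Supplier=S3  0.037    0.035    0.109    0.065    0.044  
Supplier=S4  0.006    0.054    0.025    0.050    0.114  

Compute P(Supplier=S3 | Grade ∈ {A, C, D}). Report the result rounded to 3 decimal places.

0.402

P(Grade=A) = 0.041 + 0.041 + 0.037 + 0.006 = 0.125.
P(Grade=C) = 0.035 + 0.040 + 0.109 + 0.025 = 0.209.
P(Grade=D) = 0.043 + 0.033 + 0.065 + 0.050 = 0.191.
P(Grade ∈ {A, C, D}) = 0.125 + 0.209 + 0.191 = 0.525; P(Supplier=S3, Grade ∈ {A, C, D}) = 0.037 + 0.109 + 0.065 = 0.211.
P(Supplier=S3 | Grade ∈ {A, C, D}) = 0.211/0.525 = 0.402.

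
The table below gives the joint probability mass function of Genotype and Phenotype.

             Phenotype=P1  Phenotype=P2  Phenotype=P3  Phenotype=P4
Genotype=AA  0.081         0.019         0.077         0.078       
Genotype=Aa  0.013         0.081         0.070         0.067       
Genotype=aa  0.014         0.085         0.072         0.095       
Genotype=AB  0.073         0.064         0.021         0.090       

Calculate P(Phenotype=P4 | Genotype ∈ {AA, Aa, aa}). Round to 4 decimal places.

P(Genotype=AA) = 0.081 + 0.019 + 0.077 + 0.078 = 0.255.
P(Genotype=Aa) = 0.013 + 0.081 + 0.070 + 0.067 = 0.231.
P(Genotype=aa) = 0.014 + 0.085 + 0.072 + 0.095 = 0.266.
P(Genotype ∈ {AA, Aa, aa}) = 0.255 + 0.231 + 0.266 = 0.752; P(Phenotype=P4, Genotype ∈ {AA, Aa, aa}) = 0.078 + 0.067 + 0.095 = 0.240.
P(Phenotype=P4 | Genotype ∈ {AA, Aa, aa}) = 0.240/0.752 = 0.3191.

0.3191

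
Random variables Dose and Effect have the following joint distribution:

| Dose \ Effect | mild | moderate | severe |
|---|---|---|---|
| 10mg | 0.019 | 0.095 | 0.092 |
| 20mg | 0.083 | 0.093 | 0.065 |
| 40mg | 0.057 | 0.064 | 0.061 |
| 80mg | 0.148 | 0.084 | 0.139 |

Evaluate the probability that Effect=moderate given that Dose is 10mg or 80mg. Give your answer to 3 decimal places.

P(Dose=10mg) = 0.019 + 0.095 + 0.092 = 0.206.
P(Dose=80mg) = 0.148 + 0.084 + 0.139 = 0.371.
P(Dose ∈ {10mg, 80mg}) = 0.206 + 0.371 = 0.577; P(Effect=moderate, Dose ∈ {10mg, 80mg}) = 0.095 + 0.084 = 0.179.
P(Effect=moderate | Dose ∈ {10mg, 80mg}) = 0.179/0.577 = 0.310.

0.310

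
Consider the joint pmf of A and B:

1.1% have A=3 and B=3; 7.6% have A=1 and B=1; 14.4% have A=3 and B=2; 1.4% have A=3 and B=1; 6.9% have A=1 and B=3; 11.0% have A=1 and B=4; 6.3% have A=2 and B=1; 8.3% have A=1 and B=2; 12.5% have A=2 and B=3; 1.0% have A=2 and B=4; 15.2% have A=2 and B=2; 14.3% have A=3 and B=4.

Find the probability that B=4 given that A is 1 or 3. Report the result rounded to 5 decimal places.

0.38923

P(A=1) = 0.076 + 0.083 + 0.069 + 0.110 = 0.338.
P(A=3) = 0.014 + 0.144 + 0.011 + 0.143 = 0.312.
P(A ∈ {1, 3}) = 0.338 + 0.312 = 0.650; P(B=4, A ∈ {1, 3}) = 0.110 + 0.143 = 0.253.
P(B=4 | A ∈ {1, 3}) = 0.253/0.650 = 0.38923.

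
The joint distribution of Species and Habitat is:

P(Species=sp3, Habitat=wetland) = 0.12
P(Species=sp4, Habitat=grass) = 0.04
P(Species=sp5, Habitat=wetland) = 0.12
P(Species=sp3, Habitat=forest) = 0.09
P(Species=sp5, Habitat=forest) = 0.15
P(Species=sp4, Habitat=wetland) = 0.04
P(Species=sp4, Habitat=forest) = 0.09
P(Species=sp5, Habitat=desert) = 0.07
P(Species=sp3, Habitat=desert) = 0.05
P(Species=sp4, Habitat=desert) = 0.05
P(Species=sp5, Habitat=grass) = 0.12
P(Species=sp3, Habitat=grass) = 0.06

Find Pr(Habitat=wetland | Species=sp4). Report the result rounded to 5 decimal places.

P(Species=sp4) = 0.09 + 0.04 + 0.04 + 0.05 = 0.22.
P(Habitat=wetland | Species=sp4) = 0.04/0.22 = 0.18182.

0.18182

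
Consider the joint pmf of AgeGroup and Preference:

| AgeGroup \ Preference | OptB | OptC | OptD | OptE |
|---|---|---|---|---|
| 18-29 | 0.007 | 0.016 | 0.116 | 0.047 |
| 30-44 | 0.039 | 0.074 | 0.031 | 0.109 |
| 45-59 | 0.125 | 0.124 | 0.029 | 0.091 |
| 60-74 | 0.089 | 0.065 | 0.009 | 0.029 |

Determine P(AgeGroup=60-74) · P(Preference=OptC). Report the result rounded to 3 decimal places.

P(AgeGroup=60-74) = 0.089 + 0.065 + 0.009 + 0.029 = 0.192.
P(Preference=OptC) = 0.016 + 0.074 + 0.124 + 0.065 = 0.279.
Product: 0.192 × 0.279 = 0.054.

0.054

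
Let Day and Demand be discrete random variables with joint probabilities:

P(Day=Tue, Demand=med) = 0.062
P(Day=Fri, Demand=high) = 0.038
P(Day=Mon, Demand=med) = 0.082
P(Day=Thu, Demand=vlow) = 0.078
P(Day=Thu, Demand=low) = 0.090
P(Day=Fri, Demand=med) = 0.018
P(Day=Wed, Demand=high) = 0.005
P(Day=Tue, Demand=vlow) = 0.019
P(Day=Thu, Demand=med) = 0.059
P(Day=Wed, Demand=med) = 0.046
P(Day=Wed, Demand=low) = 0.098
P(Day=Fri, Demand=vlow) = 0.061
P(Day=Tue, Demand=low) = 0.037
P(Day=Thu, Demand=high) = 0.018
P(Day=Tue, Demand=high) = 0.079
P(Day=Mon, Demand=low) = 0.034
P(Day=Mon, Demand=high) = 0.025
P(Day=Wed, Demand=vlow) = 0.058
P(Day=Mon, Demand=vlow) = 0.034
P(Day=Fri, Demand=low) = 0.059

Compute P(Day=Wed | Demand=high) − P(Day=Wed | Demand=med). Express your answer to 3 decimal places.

P(Demand=high) = 0.025 + 0.079 + 0.005 + 0.018 + 0.038 = 0.165; P(Day=Wed | Demand=high) = 0.005/0.165 = 0.0303.
P(Demand=med) = 0.082 + 0.062 + 0.046 + 0.059 + 0.018 = 0.267; P(Day=Wed | Demand=med) = 0.046/0.267 = 0.1723.
Difference = -0.142.

-0.142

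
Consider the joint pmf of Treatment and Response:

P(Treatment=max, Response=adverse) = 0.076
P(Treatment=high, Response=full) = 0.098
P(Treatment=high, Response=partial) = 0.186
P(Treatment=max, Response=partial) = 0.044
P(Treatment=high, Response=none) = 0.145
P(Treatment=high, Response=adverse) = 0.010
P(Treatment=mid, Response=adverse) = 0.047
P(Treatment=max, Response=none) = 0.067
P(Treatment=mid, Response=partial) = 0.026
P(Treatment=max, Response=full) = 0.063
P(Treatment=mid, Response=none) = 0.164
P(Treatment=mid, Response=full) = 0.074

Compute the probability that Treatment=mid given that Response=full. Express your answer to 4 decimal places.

0.3149

P(Response=full) = 0.074 + 0.098 + 0.063 = 0.235.
P(Treatment=mid | Response=full) = 0.074/0.235 = 0.3149.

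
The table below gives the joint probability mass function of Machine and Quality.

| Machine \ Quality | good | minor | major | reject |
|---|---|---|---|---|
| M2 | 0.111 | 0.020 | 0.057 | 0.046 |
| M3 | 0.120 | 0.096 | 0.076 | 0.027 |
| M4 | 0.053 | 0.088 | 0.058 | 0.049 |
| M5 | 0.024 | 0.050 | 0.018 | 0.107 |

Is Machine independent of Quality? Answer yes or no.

P(Machine=M5) = 0.199 and P(Quality=reject) = 0.229, so their product is 0.04557, but P(Machine=M5, Quality=reject) = 0.107. Since these differ, Machine and Quality are not independent.

no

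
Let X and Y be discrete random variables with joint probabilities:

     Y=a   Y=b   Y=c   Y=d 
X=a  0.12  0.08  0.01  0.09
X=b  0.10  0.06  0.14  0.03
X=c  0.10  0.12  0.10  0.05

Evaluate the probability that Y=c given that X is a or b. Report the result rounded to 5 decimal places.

0.23810

P(X=a) = 0.12 + 0.08 + 0.01 + 0.09 = 0.30.
P(X=b) = 0.10 + 0.06 + 0.14 + 0.03 = 0.33.
P(X ∈ {a, b}) = 0.30 + 0.33 = 0.63; P(Y=c, X ∈ {a, b}) = 0.01 + 0.14 = 0.15.
P(Y=c | X ∈ {a, b}) = 0.15/0.63 = 0.23810.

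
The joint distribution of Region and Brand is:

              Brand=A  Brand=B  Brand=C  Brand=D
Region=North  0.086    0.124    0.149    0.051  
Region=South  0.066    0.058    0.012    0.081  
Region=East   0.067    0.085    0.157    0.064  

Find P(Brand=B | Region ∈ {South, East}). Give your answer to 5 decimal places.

P(Region=South) = 0.066 + 0.058 + 0.012 + 0.081 = 0.217.
P(Region=East) = 0.067 + 0.085 + 0.157 + 0.064 = 0.373.
P(Region ∈ {South, East}) = 0.217 + 0.373 = 0.590; P(Brand=B, Region ∈ {South, East}) = 0.058 + 0.085 = 0.143.
P(Brand=B | Region ∈ {South, East}) = 0.143/0.590 = 0.24237.

0.24237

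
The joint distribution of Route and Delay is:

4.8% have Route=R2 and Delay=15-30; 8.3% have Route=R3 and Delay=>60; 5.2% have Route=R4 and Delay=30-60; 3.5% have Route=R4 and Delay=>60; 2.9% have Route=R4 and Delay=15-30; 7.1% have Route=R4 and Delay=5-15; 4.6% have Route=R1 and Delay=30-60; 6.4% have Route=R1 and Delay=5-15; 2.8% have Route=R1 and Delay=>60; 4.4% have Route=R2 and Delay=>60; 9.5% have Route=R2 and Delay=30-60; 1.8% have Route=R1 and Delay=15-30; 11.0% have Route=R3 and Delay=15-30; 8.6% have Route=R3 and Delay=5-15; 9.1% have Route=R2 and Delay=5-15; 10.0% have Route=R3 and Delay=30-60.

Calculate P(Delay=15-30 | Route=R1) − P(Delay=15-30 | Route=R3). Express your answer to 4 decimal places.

-0.1749

P(Route=R1) = 0.064 + 0.018 + 0.046 + 0.028 = 0.156; P(Delay=15-30 | Route=R1) = 0.018/0.156 = 0.11538.
P(Route=R3) = 0.086 + 0.110 + 0.100 + 0.083 = 0.379; P(Delay=15-30 | Route=R3) = 0.110/0.379 = 0.29024.
Difference = -0.1749.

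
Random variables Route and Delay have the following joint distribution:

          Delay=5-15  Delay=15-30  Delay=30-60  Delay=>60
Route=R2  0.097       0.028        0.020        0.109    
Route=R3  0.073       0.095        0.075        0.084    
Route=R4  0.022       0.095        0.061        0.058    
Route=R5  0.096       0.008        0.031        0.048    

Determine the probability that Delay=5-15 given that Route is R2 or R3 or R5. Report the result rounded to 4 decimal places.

0.3482

P(Route=R2) = 0.097 + 0.028 + 0.020 + 0.109 = 0.254.
P(Route=R3) = 0.073 + 0.095 + 0.075 + 0.084 = 0.327.
P(Route=R5) = 0.096 + 0.008 + 0.031 + 0.048 = 0.183.
P(Route ∈ {R2, R3, R5}) = 0.254 + 0.327 + 0.183 = 0.764; P(Delay=5-15, Route ∈ {R2, R3, R5}) = 0.097 + 0.073 + 0.096 = 0.266.
P(Delay=5-15 | Route ∈ {R2, R3, R5}) = 0.266/0.764 = 0.3482.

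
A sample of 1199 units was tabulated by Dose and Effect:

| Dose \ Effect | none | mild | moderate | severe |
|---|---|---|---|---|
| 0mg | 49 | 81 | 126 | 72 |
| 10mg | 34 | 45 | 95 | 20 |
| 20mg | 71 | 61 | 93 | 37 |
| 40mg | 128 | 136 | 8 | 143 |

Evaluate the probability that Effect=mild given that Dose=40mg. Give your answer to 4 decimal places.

0.3277

Total with Dose=40mg: 128 + 136 + 8 + 143 = 415.
P(Effect=mild | Dose=40mg) = 136/415 = 0.3277.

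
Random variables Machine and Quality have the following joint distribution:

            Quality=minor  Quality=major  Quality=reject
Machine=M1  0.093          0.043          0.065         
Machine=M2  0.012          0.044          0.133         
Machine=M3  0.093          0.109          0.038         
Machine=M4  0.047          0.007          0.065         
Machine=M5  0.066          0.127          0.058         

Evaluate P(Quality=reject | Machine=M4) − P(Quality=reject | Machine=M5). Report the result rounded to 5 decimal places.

0.31514

P(Machine=M4) = 0.047 + 0.007 + 0.065 = 0.119; P(Quality=reject | Machine=M4) = 0.065/0.119 = 0.546218.
P(Machine=M5) = 0.066 + 0.127 + 0.058 = 0.251; P(Quality=reject | Machine=M5) = 0.058/0.251 = 0.231076.
Difference = 0.31514.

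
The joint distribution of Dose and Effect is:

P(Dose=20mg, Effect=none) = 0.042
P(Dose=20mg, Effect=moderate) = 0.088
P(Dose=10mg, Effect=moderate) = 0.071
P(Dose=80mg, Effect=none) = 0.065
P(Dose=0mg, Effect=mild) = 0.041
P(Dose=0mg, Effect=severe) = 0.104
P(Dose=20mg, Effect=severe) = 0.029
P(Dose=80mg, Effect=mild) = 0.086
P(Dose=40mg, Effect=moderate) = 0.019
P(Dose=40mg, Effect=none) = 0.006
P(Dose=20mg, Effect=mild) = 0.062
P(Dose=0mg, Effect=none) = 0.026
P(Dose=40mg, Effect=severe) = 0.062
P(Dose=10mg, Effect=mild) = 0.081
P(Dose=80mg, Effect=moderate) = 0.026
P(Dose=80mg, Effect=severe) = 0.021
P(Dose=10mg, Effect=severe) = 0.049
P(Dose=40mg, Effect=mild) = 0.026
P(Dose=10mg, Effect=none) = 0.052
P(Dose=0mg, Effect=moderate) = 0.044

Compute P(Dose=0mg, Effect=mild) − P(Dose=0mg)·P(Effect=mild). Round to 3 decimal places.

P(Dose=0mg) = 0.026 + 0.041 + 0.044 + 0.104 = 0.215.
P(Effect=mild) = 0.041 + 0.081 + 0.062 + 0.026 + 0.086 = 0.296.
P(Dose=0mg, Effect=mild) − P(Dose=0mg)P(Effect=mild) = 0.041 − 0.215×0.296 = -0.023.

-0.023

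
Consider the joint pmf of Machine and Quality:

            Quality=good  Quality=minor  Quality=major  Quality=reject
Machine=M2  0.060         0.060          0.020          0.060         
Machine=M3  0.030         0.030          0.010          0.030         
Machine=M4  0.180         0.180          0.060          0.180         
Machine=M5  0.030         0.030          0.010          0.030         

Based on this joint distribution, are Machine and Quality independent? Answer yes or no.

Every cell satisfies P(Machine,Quality) = P(Machine)·P(Quality). For instance P(Machine=M5) = 0.100, P(Quality=major) = 0.100, and 0.100×0.100 = 0.010 matches the joint entry. So Machine and Quality are independent.

yes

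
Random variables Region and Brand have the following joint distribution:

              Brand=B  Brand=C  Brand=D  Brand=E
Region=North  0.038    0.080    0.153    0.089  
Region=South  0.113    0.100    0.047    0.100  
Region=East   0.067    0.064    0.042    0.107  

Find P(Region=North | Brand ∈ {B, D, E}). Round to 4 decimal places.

0.3704

P(Brand=B) = 0.038 + 0.113 + 0.067 = 0.218.
P(Brand=D) = 0.153 + 0.047 + 0.042 = 0.242.
P(Brand=E) = 0.089 + 0.100 + 0.107 = 0.296.
P(Brand ∈ {B, D, E}) = 0.218 + 0.242 + 0.296 = 0.756; P(Region=North, Brand ∈ {B, D, E}) = 0.038 + 0.153 + 0.089 = 0.280.
P(Region=North | Brand ∈ {B, D, E}) = 0.280/0.756 = 0.3704.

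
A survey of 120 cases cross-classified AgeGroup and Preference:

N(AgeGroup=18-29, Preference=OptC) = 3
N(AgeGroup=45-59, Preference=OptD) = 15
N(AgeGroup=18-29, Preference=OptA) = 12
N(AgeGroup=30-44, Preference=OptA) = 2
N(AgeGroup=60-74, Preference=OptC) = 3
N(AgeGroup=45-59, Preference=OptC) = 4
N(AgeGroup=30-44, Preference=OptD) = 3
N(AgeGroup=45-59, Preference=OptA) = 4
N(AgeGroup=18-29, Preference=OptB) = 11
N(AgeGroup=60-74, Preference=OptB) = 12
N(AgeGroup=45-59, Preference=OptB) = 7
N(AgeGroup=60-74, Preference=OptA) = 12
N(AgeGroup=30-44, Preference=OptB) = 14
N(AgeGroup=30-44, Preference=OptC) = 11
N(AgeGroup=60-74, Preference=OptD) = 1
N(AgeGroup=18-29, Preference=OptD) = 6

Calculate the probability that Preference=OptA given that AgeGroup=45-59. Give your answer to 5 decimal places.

Total with AgeGroup=45-59: 4 + 7 + 4 + 15 = 30.
P(Preference=OptA | AgeGroup=45-59) = 4/30 = 0.13333.

0.13333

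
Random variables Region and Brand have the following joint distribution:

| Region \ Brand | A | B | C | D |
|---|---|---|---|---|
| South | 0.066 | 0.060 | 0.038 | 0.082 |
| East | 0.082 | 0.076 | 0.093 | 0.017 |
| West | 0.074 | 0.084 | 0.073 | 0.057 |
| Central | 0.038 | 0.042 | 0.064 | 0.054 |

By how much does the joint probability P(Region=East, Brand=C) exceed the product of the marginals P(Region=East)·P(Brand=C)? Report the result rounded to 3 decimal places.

0.021

P(Region=East) = 0.082 + 0.076 + 0.093 + 0.017 = 0.268.
P(Brand=C) = 0.038 + 0.093 + 0.073 + 0.064 = 0.268.
P(Region=East, Brand=C) − P(Region=East)P(Brand=C) = 0.093 − 0.268×0.268 = 0.021.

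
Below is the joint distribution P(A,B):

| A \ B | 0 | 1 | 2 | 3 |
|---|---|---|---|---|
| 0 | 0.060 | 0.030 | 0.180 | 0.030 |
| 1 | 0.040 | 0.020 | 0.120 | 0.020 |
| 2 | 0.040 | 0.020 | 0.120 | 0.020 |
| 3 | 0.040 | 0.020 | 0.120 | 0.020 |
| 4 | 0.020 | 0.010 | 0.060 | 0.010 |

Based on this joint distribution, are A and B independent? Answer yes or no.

Every cell satisfies P(A,B) = P(A)·P(B). For instance P(A=4) = 0.100, P(B=1) = 0.100, and 0.100×0.100 = 0.010 matches the joint entry. So A and B are independent.

yes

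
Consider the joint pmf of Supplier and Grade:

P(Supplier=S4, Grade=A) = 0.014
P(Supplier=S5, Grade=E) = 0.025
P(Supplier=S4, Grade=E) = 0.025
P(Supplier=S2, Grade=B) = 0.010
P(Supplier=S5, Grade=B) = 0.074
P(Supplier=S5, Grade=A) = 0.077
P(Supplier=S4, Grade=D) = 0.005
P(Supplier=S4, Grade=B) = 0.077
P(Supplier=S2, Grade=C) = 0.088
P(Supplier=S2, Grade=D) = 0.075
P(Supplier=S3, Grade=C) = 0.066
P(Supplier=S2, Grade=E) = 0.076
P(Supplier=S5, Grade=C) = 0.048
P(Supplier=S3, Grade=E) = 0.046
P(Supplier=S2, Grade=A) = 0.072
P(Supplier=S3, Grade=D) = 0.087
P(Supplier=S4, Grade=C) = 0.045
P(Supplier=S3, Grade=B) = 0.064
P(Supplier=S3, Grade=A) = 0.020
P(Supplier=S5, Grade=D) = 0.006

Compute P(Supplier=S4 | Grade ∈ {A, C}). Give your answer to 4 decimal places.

P(Grade=A) = 0.072 + 0.020 + 0.014 + 0.077 = 0.183.
P(Grade=C) = 0.088 + 0.066 + 0.045 + 0.048 = 0.247.
P(Grade ∈ {A, C}) = 0.183 + 0.247 = 0.430; P(Supplier=S4, Grade ∈ {A, C}) = 0.014 + 0.045 = 0.059.
P(Supplier=S4 | Grade ∈ {A, C}) = 0.059/0.430 = 0.1372.

0.1372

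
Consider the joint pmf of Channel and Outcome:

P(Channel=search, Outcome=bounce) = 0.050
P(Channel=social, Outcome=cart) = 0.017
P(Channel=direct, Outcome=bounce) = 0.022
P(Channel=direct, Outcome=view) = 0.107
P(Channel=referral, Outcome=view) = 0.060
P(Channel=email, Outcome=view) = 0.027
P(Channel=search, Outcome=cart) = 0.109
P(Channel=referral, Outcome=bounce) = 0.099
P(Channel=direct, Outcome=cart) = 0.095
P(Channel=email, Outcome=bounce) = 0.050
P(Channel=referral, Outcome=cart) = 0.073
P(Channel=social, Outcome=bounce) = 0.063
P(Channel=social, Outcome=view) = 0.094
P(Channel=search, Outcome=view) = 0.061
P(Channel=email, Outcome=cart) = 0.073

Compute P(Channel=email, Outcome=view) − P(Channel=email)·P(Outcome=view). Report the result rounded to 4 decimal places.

-0.0254

P(Channel=email) = 0.050 + 0.027 + 0.073 = 0.150.
P(Outcome=view) = 0.027 + 0.061 + 0.094 + 0.107 + 0.060 = 0.349.
P(Channel=email, Outcome=view) − P(Channel=email)P(Outcome=view) = 0.027 − 0.150×0.349 = -0.0254.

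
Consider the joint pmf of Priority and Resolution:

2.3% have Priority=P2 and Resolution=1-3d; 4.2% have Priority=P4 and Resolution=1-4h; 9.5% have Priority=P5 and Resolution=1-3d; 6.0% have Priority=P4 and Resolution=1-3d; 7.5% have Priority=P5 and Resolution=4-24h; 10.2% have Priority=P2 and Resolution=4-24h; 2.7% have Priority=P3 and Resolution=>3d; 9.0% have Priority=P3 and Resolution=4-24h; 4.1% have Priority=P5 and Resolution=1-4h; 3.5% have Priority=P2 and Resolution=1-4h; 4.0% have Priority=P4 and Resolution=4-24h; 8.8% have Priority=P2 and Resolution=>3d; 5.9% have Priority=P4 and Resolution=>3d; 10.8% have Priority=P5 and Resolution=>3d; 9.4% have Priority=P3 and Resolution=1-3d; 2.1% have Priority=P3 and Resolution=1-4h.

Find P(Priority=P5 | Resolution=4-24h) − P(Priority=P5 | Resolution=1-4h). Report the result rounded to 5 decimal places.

P(Resolution=4-24h) = 0.102 + 0.090 + 0.040 + 0.075 = 0.307; P(Priority=P5 | Resolution=4-24h) = 0.075/0.307 = 0.244300.
P(Resolution=1-4h) = 0.035 + 0.021 + 0.042 + 0.041 = 0.139; P(Priority=P5 | Resolution=1-4h) = 0.041/0.139 = 0.294964.
Difference = -0.05066.

-0.05066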